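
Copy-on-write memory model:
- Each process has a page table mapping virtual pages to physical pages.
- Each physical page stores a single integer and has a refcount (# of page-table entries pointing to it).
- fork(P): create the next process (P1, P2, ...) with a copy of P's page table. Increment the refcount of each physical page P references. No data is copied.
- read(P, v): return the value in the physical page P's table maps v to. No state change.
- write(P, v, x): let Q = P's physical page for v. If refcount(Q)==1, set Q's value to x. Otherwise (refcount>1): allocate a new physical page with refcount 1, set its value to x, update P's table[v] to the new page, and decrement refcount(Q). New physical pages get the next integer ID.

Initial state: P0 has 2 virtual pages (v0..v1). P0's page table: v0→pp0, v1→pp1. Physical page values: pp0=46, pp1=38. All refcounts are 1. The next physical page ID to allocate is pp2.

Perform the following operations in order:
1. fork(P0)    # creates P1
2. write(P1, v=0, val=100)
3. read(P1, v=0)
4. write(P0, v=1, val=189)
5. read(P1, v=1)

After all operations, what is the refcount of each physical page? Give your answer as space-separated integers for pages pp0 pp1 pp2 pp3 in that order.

Answer: 1 1 1 1

Derivation:
Op 1: fork(P0) -> P1. 2 ppages; refcounts: pp0:2 pp1:2
Op 2: write(P1, v0, 100). refcount(pp0)=2>1 -> COPY to pp2. 3 ppages; refcounts: pp0:1 pp1:2 pp2:1
Op 3: read(P1, v0) -> 100. No state change.
Op 4: write(P0, v1, 189). refcount(pp1)=2>1 -> COPY to pp3. 4 ppages; refcounts: pp0:1 pp1:1 pp2:1 pp3:1
Op 5: read(P1, v1) -> 38. No state change.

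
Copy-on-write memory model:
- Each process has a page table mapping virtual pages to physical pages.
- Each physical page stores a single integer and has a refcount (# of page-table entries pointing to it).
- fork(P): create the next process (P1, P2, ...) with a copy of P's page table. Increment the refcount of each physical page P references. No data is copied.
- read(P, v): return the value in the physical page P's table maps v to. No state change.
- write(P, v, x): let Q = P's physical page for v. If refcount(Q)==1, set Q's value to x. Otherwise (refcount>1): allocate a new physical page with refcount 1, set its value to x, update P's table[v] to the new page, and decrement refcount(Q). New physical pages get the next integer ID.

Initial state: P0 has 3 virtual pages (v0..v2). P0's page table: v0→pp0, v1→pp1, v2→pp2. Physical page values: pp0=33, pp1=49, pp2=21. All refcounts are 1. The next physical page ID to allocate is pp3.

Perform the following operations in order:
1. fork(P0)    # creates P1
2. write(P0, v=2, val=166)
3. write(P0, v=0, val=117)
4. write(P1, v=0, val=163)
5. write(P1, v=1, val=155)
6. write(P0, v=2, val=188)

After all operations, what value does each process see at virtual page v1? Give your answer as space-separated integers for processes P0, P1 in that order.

Answer: 49 155

Derivation:
Op 1: fork(P0) -> P1. 3 ppages; refcounts: pp0:2 pp1:2 pp2:2
Op 2: write(P0, v2, 166). refcount(pp2)=2>1 -> COPY to pp3. 4 ppages; refcounts: pp0:2 pp1:2 pp2:1 pp3:1
Op 3: write(P0, v0, 117). refcount(pp0)=2>1 -> COPY to pp4. 5 ppages; refcounts: pp0:1 pp1:2 pp2:1 pp3:1 pp4:1
Op 4: write(P1, v0, 163). refcount(pp0)=1 -> write in place. 5 ppages; refcounts: pp0:1 pp1:2 pp2:1 pp3:1 pp4:1
Op 5: write(P1, v1, 155). refcount(pp1)=2>1 -> COPY to pp5. 6 ppages; refcounts: pp0:1 pp1:1 pp2:1 pp3:1 pp4:1 pp5:1
Op 6: write(P0, v2, 188). refcount(pp3)=1 -> write in place. 6 ppages; refcounts: pp0:1 pp1:1 pp2:1 pp3:1 pp4:1 pp5:1
P0: v1 -> pp1 = 49
P1: v1 -> pp5 = 155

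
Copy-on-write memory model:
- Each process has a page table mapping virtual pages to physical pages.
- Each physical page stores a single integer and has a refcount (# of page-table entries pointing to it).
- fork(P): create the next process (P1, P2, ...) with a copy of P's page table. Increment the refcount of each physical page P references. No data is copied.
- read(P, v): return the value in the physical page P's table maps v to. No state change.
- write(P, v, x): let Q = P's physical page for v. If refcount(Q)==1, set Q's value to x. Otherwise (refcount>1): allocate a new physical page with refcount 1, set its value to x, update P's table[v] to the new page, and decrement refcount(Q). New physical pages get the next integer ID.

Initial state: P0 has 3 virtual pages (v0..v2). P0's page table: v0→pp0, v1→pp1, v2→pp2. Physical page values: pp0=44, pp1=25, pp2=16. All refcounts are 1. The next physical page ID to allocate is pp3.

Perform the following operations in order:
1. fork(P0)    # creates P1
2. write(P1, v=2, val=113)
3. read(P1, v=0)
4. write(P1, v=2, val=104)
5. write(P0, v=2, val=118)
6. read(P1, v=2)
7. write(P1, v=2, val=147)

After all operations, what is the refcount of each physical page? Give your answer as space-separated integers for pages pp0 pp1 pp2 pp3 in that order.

Answer: 2 2 1 1

Derivation:
Op 1: fork(P0) -> P1. 3 ppages; refcounts: pp0:2 pp1:2 pp2:2
Op 2: write(P1, v2, 113). refcount(pp2)=2>1 -> COPY to pp3. 4 ppages; refcounts: pp0:2 pp1:2 pp2:1 pp3:1
Op 3: read(P1, v0) -> 44. No state change.
Op 4: write(P1, v2, 104). refcount(pp3)=1 -> write in place. 4 ppages; refcounts: pp0:2 pp1:2 pp2:1 pp3:1
Op 5: write(P0, v2, 118). refcount(pp2)=1 -> write in place. 4 ppages; refcounts: pp0:2 pp1:2 pp2:1 pp3:1
Op 6: read(P1, v2) -> 104. No state change.
Op 7: write(P1, v2, 147). refcount(pp3)=1 -> write in place. 4 ppages; refcounts: pp0:2 pp1:2 pp2:1 pp3:1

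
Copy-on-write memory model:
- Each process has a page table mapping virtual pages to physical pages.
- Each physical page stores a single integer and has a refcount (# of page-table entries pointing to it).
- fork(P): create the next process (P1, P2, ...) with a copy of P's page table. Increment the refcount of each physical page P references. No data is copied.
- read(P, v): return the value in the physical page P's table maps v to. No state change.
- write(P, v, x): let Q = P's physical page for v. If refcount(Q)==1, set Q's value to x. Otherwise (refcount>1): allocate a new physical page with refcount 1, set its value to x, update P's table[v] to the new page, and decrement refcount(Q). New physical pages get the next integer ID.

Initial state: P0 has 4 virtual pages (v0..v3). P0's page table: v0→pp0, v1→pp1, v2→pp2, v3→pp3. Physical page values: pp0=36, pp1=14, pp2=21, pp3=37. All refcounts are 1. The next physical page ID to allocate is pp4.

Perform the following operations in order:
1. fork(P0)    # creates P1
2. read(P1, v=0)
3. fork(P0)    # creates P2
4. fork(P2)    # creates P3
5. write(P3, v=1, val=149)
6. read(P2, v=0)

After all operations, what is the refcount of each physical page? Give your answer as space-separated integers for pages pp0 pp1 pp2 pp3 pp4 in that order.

Answer: 4 3 4 4 1

Derivation:
Op 1: fork(P0) -> P1. 4 ppages; refcounts: pp0:2 pp1:2 pp2:2 pp3:2
Op 2: read(P1, v0) -> 36. No state change.
Op 3: fork(P0) -> P2. 4 ppages; refcounts: pp0:3 pp1:3 pp2:3 pp3:3
Op 4: fork(P2) -> P3. 4 ppages; refcounts: pp0:4 pp1:4 pp2:4 pp3:4
Op 5: write(P3, v1, 149). refcount(pp1)=4>1 -> COPY to pp4. 5 ppages; refcounts: pp0:4 pp1:3 pp2:4 pp3:4 pp4:1
Op 6: read(P2, v0) -> 36. No state change.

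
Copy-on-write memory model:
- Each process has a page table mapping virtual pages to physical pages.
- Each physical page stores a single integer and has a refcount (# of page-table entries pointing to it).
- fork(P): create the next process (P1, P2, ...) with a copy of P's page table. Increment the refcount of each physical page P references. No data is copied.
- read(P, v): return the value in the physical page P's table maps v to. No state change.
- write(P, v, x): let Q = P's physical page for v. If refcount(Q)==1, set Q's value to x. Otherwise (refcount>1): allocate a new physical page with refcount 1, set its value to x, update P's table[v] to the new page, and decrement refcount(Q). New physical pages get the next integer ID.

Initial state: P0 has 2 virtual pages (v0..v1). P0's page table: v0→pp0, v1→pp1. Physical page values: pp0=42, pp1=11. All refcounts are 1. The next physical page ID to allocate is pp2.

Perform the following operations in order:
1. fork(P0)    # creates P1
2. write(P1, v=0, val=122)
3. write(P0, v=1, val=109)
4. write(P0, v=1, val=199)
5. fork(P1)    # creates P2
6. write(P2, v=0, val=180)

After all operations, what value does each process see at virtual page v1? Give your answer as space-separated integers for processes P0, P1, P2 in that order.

Answer: 199 11 11

Derivation:
Op 1: fork(P0) -> P1. 2 ppages; refcounts: pp0:2 pp1:2
Op 2: write(P1, v0, 122). refcount(pp0)=2>1 -> COPY to pp2. 3 ppages; refcounts: pp0:1 pp1:2 pp2:1
Op 3: write(P0, v1, 109). refcount(pp1)=2>1 -> COPY to pp3. 4 ppages; refcounts: pp0:1 pp1:1 pp2:1 pp3:1
Op 4: write(P0, v1, 199). refcount(pp3)=1 -> write in place. 4 ppages; refcounts: pp0:1 pp1:1 pp2:1 pp3:1
Op 5: fork(P1) -> P2. 4 ppages; refcounts: pp0:1 pp1:2 pp2:2 pp3:1
Op 6: write(P2, v0, 180). refcount(pp2)=2>1 -> COPY to pp4. 5 ppages; refcounts: pp0:1 pp1:2 pp2:1 pp3:1 pp4:1
P0: v1 -> pp3 = 199
P1: v1 -> pp1 = 11
P2: v1 -> pp1 = 11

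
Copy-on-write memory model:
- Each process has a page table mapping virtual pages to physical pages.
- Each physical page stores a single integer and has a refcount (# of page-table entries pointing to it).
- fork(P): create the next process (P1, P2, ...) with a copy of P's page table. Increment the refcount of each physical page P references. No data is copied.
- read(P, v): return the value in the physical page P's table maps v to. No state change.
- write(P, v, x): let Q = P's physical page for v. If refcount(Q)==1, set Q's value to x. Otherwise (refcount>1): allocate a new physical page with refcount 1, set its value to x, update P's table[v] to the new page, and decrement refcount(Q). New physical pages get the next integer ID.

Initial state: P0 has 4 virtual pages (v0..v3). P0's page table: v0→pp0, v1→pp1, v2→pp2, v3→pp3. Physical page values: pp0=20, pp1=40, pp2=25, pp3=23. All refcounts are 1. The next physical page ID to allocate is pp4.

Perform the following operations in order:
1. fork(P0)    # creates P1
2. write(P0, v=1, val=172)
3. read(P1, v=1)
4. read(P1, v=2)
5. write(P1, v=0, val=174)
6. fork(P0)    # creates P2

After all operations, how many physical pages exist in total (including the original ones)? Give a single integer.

Answer: 6

Derivation:
Op 1: fork(P0) -> P1. 4 ppages; refcounts: pp0:2 pp1:2 pp2:2 pp3:2
Op 2: write(P0, v1, 172). refcount(pp1)=2>1 -> COPY to pp4. 5 ppages; refcounts: pp0:2 pp1:1 pp2:2 pp3:2 pp4:1
Op 3: read(P1, v1) -> 40. No state change.
Op 4: read(P1, v2) -> 25. No state change.
Op 5: write(P1, v0, 174). refcount(pp0)=2>1 -> COPY to pp5. 6 ppages; refcounts: pp0:1 pp1:1 pp2:2 pp3:2 pp4:1 pp5:1
Op 6: fork(P0) -> P2. 6 ppages; refcounts: pp0:2 pp1:1 pp2:3 pp3:3 pp4:2 pp5:1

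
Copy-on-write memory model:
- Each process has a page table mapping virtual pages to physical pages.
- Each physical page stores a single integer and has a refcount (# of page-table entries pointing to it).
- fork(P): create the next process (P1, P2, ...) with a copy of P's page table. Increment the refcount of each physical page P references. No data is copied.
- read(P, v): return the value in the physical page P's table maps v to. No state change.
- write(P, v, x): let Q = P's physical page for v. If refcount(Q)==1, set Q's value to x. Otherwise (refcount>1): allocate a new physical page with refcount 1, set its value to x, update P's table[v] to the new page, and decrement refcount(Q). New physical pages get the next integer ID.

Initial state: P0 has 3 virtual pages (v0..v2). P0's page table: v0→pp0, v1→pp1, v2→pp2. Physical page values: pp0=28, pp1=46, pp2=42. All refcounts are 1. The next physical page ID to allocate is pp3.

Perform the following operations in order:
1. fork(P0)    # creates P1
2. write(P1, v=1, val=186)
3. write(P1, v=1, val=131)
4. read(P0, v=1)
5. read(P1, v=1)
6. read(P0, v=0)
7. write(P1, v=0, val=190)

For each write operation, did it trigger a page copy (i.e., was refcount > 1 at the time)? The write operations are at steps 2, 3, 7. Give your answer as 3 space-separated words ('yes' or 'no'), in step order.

Op 1: fork(P0) -> P1. 3 ppages; refcounts: pp0:2 pp1:2 pp2:2
Op 2: write(P1, v1, 186). refcount(pp1)=2>1 -> COPY to pp3. 4 ppages; refcounts: pp0:2 pp1:1 pp2:2 pp3:1
Op 3: write(P1, v1, 131). refcount(pp3)=1 -> write in place. 4 ppages; refcounts: pp0:2 pp1:1 pp2:2 pp3:1
Op 4: read(P0, v1) -> 46. No state change.
Op 5: read(P1, v1) -> 131. No state change.
Op 6: read(P0, v0) -> 28. No state change.
Op 7: write(P1, v0, 190). refcount(pp0)=2>1 -> COPY to pp4. 5 ppages; refcounts: pp0:1 pp1:1 pp2:2 pp3:1 pp4:1

yes no yes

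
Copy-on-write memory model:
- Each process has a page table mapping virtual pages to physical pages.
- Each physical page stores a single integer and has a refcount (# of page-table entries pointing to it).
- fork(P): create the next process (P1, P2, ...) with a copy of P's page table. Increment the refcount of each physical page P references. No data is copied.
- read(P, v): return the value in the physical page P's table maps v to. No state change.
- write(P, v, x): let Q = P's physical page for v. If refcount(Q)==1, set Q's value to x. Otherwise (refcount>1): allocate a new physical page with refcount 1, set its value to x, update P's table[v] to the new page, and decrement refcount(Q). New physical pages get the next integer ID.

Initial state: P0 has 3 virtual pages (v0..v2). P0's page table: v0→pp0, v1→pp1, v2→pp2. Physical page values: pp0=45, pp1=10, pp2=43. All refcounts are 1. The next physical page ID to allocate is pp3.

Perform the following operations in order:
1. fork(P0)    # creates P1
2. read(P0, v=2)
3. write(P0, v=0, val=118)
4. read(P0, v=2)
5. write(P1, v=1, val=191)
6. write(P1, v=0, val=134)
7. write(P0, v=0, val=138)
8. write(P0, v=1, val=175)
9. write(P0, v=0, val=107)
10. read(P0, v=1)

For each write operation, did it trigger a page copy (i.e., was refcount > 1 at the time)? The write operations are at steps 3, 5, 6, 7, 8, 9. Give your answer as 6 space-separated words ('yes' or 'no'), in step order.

Op 1: fork(P0) -> P1. 3 ppages; refcounts: pp0:2 pp1:2 pp2:2
Op 2: read(P0, v2) -> 43. No state change.
Op 3: write(P0, v0, 118). refcount(pp0)=2>1 -> COPY to pp3. 4 ppages; refcounts: pp0:1 pp1:2 pp2:2 pp3:1
Op 4: read(P0, v2) -> 43. No state change.
Op 5: write(P1, v1, 191). refcount(pp1)=2>1 -> COPY to pp4. 5 ppages; refcounts: pp0:1 pp1:1 pp2:2 pp3:1 pp4:1
Op 6: write(P1, v0, 134). refcount(pp0)=1 -> write in place. 5 ppages; refcounts: pp0:1 pp1:1 pp2:2 pp3:1 pp4:1
Op 7: write(P0, v0, 138). refcount(pp3)=1 -> write in place. 5 ppages; refcounts: pp0:1 pp1:1 pp2:2 pp3:1 pp4:1
Op 8: write(P0, v1, 175). refcount(pp1)=1 -> write in place. 5 ppages; refcounts: pp0:1 pp1:1 pp2:2 pp3:1 pp4:1
Op 9: write(P0, v0, 107). refcount(pp3)=1 -> write in place. 5 ppages; refcounts: pp0:1 pp1:1 pp2:2 pp3:1 pp4:1
Op 10: read(P0, v1) -> 175. No state change.

yes yes no no no no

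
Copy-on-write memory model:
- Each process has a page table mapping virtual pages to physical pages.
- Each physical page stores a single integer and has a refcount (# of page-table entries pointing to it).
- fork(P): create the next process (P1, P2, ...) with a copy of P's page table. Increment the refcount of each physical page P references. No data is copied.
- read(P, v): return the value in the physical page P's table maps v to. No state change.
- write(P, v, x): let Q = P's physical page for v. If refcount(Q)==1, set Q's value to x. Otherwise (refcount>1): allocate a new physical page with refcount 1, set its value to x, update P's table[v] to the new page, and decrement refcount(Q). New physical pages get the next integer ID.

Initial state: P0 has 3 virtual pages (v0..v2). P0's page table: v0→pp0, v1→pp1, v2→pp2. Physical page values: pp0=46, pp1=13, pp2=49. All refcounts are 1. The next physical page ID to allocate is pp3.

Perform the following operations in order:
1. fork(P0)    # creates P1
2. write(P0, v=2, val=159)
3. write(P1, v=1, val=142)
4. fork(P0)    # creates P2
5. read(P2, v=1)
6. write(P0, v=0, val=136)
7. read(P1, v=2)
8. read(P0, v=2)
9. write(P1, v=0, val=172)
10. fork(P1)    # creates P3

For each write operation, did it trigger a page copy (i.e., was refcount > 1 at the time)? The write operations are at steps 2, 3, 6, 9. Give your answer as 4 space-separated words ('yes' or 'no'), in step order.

Op 1: fork(P0) -> P1. 3 ppages; refcounts: pp0:2 pp1:2 pp2:2
Op 2: write(P0, v2, 159). refcount(pp2)=2>1 -> COPY to pp3. 4 ppages; refcounts: pp0:2 pp1:2 pp2:1 pp3:1
Op 3: write(P1, v1, 142). refcount(pp1)=2>1 -> COPY to pp4. 5 ppages; refcounts: pp0:2 pp1:1 pp2:1 pp3:1 pp4:1
Op 4: fork(P0) -> P2. 5 ppages; refcounts: pp0:3 pp1:2 pp2:1 pp3:2 pp4:1
Op 5: read(P2, v1) -> 13. No state change.
Op 6: write(P0, v0, 136). refcount(pp0)=3>1 -> COPY to pp5. 6 ppages; refcounts: pp0:2 pp1:2 pp2:1 pp3:2 pp4:1 pp5:1
Op 7: read(P1, v2) -> 49. No state change.
Op 8: read(P0, v2) -> 159. No state change.
Op 9: write(P1, v0, 172). refcount(pp0)=2>1 -> COPY to pp6. 7 ppages; refcounts: pp0:1 pp1:2 pp2:1 pp3:2 pp4:1 pp5:1 pp6:1
Op 10: fork(P1) -> P3. 7 ppages; refcounts: pp0:1 pp1:2 pp2:2 pp3:2 pp4:2 pp5:1 pp6:2

yes yes yes yes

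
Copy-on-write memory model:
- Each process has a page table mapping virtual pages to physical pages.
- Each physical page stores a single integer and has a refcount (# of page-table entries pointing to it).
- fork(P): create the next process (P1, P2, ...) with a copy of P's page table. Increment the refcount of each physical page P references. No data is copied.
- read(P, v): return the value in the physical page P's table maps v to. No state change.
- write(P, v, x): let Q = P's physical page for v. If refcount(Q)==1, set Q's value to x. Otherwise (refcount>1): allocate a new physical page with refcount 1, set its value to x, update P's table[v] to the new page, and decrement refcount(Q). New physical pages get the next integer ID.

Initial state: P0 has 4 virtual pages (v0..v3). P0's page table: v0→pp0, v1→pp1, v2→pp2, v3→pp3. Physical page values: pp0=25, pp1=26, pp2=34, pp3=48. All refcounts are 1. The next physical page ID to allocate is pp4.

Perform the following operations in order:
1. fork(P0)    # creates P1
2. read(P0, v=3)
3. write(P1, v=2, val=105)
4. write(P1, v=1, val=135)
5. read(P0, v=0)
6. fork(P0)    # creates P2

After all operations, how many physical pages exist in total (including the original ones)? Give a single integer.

Op 1: fork(P0) -> P1. 4 ppages; refcounts: pp0:2 pp1:2 pp2:2 pp3:2
Op 2: read(P0, v3) -> 48. No state change.
Op 3: write(P1, v2, 105). refcount(pp2)=2>1 -> COPY to pp4. 5 ppages; refcounts: pp0:2 pp1:2 pp2:1 pp3:2 pp4:1
Op 4: write(P1, v1, 135). refcount(pp1)=2>1 -> COPY to pp5. 6 ppages; refcounts: pp0:2 pp1:1 pp2:1 pp3:2 pp4:1 pp5:1
Op 5: read(P0, v0) -> 25. No state change.
Op 6: fork(P0) -> P2. 6 ppages; refcounts: pp0:3 pp1:2 pp2:2 pp3:3 pp4:1 pp5:1

Answer: 6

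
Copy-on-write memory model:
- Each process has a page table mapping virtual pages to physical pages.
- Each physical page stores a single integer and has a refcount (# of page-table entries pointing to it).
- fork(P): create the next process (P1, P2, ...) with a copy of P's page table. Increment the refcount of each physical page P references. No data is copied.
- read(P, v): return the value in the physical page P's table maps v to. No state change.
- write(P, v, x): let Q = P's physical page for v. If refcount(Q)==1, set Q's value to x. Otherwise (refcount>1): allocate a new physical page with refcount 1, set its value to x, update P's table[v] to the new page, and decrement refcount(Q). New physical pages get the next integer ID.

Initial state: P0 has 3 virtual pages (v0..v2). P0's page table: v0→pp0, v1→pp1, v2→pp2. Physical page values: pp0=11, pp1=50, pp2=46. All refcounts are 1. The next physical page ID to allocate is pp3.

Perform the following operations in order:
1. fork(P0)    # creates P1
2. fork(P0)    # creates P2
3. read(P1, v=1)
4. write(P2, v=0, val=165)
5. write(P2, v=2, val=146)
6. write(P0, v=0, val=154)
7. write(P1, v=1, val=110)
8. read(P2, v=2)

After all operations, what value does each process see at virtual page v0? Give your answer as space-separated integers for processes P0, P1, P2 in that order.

Answer: 154 11 165

Derivation:
Op 1: fork(P0) -> P1. 3 ppages; refcounts: pp0:2 pp1:2 pp2:2
Op 2: fork(P0) -> P2. 3 ppages; refcounts: pp0:3 pp1:3 pp2:3
Op 3: read(P1, v1) -> 50. No state change.
Op 4: write(P2, v0, 165). refcount(pp0)=3>1 -> COPY to pp3. 4 ppages; refcounts: pp0:2 pp1:3 pp2:3 pp3:1
Op 5: write(P2, v2, 146). refcount(pp2)=3>1 -> COPY to pp4. 5 ppages; refcounts: pp0:2 pp1:3 pp2:2 pp3:1 pp4:1
Op 6: write(P0, v0, 154). refcount(pp0)=2>1 -> COPY to pp5. 6 ppages; refcounts: pp0:1 pp1:3 pp2:2 pp3:1 pp4:1 pp5:1
Op 7: write(P1, v1, 110). refcount(pp1)=3>1 -> COPY to pp6. 7 ppages; refcounts: pp0:1 pp1:2 pp2:2 pp3:1 pp4:1 pp5:1 pp6:1
Op 8: read(P2, v2) -> 146. No state change.
P0: v0 -> pp5 = 154
P1: v0 -> pp0 = 11
P2: v0 -> pp3 = 165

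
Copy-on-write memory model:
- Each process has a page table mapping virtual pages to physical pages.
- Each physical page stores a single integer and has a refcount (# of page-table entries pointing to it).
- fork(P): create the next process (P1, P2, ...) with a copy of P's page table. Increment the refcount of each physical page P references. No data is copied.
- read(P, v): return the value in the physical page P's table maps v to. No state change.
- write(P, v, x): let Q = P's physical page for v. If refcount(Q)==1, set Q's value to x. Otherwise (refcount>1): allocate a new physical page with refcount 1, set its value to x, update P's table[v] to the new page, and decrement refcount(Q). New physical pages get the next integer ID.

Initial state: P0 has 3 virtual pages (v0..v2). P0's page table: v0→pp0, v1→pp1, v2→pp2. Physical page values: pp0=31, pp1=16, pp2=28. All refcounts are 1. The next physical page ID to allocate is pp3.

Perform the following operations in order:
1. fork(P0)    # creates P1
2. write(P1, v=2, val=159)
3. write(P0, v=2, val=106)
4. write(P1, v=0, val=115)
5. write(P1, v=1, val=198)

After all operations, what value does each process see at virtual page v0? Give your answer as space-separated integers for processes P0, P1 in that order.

Op 1: fork(P0) -> P1. 3 ppages; refcounts: pp0:2 pp1:2 pp2:2
Op 2: write(P1, v2, 159). refcount(pp2)=2>1 -> COPY to pp3. 4 ppages; refcounts: pp0:2 pp1:2 pp2:1 pp3:1
Op 3: write(P0, v2, 106). refcount(pp2)=1 -> write in place. 4 ppages; refcounts: pp0:2 pp1:2 pp2:1 pp3:1
Op 4: write(P1, v0, 115). refcount(pp0)=2>1 -> COPY to pp4. 5 ppages; refcounts: pp0:1 pp1:2 pp2:1 pp3:1 pp4:1
Op 5: write(P1, v1, 198). refcount(pp1)=2>1 -> COPY to pp5. 6 ppages; refcounts: pp0:1 pp1:1 pp2:1 pp3:1 pp4:1 pp5:1
P0: v0 -> pp0 = 31
P1: v0 -> pp4 = 115

Answer: 31 115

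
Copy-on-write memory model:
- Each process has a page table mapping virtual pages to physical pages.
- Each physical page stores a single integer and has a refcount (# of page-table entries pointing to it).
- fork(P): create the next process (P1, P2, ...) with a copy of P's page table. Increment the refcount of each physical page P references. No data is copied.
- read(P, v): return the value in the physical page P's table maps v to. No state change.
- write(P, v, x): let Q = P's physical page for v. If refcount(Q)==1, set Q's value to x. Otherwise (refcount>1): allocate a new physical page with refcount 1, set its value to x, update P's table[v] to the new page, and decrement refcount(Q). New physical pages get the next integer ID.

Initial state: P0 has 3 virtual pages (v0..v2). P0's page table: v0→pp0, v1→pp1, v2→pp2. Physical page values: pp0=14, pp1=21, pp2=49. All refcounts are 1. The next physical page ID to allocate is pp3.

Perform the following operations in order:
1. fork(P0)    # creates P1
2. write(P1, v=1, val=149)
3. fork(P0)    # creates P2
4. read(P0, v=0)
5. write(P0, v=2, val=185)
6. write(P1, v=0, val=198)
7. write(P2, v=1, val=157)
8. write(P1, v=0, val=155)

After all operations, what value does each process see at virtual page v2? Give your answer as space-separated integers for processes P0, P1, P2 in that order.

Op 1: fork(P0) -> P1. 3 ppages; refcounts: pp0:2 pp1:2 pp2:2
Op 2: write(P1, v1, 149). refcount(pp1)=2>1 -> COPY to pp3. 4 ppages; refcounts: pp0:2 pp1:1 pp2:2 pp3:1
Op 3: fork(P0) -> P2. 4 ppages; refcounts: pp0:3 pp1:2 pp2:3 pp3:1
Op 4: read(P0, v0) -> 14. No state change.
Op 5: write(P0, v2, 185). refcount(pp2)=3>1 -> COPY to pp4. 5 ppages; refcounts: pp0:3 pp1:2 pp2:2 pp3:1 pp4:1
Op 6: write(P1, v0, 198). refcount(pp0)=3>1 -> COPY to pp5. 6 ppages; refcounts: pp0:2 pp1:2 pp2:2 pp3:1 pp4:1 pp5:1
Op 7: write(P2, v1, 157). refcount(pp1)=2>1 -> COPY to pp6. 7 ppages; refcounts: pp0:2 pp1:1 pp2:2 pp3:1 pp4:1 pp5:1 pp6:1
Op 8: write(P1, v0, 155). refcount(pp5)=1 -> write in place. 7 ppages; refcounts: pp0:2 pp1:1 pp2:2 pp3:1 pp4:1 pp5:1 pp6:1
P0: v2 -> pp4 = 185
P1: v2 -> pp2 = 49
P2: v2 -> pp2 = 49

Answer: 185 49 49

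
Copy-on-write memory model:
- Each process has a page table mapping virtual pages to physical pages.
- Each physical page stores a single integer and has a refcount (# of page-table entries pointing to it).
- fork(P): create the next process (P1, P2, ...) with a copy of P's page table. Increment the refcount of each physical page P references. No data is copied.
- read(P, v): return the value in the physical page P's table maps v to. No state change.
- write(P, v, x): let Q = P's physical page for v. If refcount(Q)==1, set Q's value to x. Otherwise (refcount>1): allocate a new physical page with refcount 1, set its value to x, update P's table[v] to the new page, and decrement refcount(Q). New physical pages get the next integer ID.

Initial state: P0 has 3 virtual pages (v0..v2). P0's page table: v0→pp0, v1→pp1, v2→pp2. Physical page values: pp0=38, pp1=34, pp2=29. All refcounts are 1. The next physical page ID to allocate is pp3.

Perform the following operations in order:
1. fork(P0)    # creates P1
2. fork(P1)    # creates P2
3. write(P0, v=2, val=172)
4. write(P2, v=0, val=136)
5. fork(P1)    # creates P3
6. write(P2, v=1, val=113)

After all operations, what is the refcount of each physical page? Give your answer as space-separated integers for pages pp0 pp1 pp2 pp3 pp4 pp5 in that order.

Op 1: fork(P0) -> P1. 3 ppages; refcounts: pp0:2 pp1:2 pp2:2
Op 2: fork(P1) -> P2. 3 ppages; refcounts: pp0:3 pp1:3 pp2:3
Op 3: write(P0, v2, 172). refcount(pp2)=3>1 -> COPY to pp3. 4 ppages; refcounts: pp0:3 pp1:3 pp2:2 pp3:1
Op 4: write(P2, v0, 136). refcount(pp0)=3>1 -> COPY to pp4. 5 ppages; refcounts: pp0:2 pp1:3 pp2:2 pp3:1 pp4:1
Op 5: fork(P1) -> P3. 5 ppages; refcounts: pp0:3 pp1:4 pp2:3 pp3:1 pp4:1
Op 6: write(P2, v1, 113). refcount(pp1)=4>1 -> COPY to pp5. 6 ppages; refcounts: pp0:3 pp1:3 pp2:3 pp3:1 pp4:1 pp5:1

Answer: 3 3 3 1 1 1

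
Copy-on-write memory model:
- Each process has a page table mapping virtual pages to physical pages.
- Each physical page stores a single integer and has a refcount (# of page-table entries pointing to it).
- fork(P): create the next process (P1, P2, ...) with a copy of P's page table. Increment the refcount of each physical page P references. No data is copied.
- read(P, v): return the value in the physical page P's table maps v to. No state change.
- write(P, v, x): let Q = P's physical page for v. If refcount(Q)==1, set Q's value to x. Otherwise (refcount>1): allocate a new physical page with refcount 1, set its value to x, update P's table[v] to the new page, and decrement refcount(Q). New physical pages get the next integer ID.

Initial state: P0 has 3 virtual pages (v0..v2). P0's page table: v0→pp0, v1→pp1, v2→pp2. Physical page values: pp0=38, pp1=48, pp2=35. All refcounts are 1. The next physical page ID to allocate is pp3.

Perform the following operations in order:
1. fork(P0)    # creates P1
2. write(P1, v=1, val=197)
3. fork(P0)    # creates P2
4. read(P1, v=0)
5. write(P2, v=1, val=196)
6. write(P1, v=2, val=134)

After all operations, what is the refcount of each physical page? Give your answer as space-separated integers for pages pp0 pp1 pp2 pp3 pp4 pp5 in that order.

Answer: 3 1 2 1 1 1

Derivation:
Op 1: fork(P0) -> P1. 3 ppages; refcounts: pp0:2 pp1:2 pp2:2
Op 2: write(P1, v1, 197). refcount(pp1)=2>1 -> COPY to pp3. 4 ppages; refcounts: pp0:2 pp1:1 pp2:2 pp3:1
Op 3: fork(P0) -> P2. 4 ppages; refcounts: pp0:3 pp1:2 pp2:3 pp3:1
Op 4: read(P1, v0) -> 38. No state change.
Op 5: write(P2, v1, 196). refcount(pp1)=2>1 -> COPY to pp4. 5 ppages; refcounts: pp0:3 pp1:1 pp2:3 pp3:1 pp4:1
Op 6: write(P1, v2, 134). refcount(pp2)=3>1 -> COPY to pp5. 6 ppages; refcounts: pp0:3 pp1:1 pp2:2 pp3:1 pp4:1 pp5:1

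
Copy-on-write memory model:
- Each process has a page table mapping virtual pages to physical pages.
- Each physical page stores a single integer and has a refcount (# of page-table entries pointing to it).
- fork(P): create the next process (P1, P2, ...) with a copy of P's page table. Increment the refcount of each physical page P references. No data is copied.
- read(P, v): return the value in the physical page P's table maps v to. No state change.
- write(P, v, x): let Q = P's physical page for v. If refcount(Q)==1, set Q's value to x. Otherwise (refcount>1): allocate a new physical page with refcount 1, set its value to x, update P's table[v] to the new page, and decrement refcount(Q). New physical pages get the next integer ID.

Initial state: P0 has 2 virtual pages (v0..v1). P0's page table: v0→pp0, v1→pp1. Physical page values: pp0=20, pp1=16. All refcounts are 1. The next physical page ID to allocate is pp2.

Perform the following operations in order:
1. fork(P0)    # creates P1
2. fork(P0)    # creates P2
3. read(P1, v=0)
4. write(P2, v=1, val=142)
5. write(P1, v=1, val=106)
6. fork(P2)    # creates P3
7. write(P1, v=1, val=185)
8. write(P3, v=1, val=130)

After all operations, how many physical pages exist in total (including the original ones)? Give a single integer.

Op 1: fork(P0) -> P1. 2 ppages; refcounts: pp0:2 pp1:2
Op 2: fork(P0) -> P2. 2 ppages; refcounts: pp0:3 pp1:3
Op 3: read(P1, v0) -> 20. No state change.
Op 4: write(P2, v1, 142). refcount(pp1)=3>1 -> COPY to pp2. 3 ppages; refcounts: pp0:3 pp1:2 pp2:1
Op 5: write(P1, v1, 106). refcount(pp1)=2>1 -> COPY to pp3. 4 ppages; refcounts: pp0:3 pp1:1 pp2:1 pp3:1
Op 6: fork(P2) -> P3. 4 ppages; refcounts: pp0:4 pp1:1 pp2:2 pp3:1
Op 7: write(P1, v1, 185). refcount(pp3)=1 -> write in place. 4 ppages; refcounts: pp0:4 pp1:1 pp2:2 pp3:1
Op 8: write(P3, v1, 130). refcount(pp2)=2>1 -> COPY to pp4. 5 ppages; refcounts: pp0:4 pp1:1 pp2:1 pp3:1 pp4:1

Answer: 5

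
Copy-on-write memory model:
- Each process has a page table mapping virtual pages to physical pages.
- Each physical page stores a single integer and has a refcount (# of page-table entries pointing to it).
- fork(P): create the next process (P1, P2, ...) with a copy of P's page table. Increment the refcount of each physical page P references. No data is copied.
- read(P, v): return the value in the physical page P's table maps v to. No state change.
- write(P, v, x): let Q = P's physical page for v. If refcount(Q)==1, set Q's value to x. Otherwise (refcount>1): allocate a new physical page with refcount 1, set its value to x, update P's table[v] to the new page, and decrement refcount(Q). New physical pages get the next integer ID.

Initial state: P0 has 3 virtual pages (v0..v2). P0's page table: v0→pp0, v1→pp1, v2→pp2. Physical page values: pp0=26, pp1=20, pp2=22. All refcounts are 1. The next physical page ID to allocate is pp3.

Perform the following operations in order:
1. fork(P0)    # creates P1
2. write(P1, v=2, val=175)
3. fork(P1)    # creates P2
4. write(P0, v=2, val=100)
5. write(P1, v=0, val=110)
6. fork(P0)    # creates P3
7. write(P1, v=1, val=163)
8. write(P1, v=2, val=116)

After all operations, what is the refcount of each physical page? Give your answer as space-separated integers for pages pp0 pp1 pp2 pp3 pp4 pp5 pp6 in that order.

Op 1: fork(P0) -> P1. 3 ppages; refcounts: pp0:2 pp1:2 pp2:2
Op 2: write(P1, v2, 175). refcount(pp2)=2>1 -> COPY to pp3. 4 ppages; refcounts: pp0:2 pp1:2 pp2:1 pp3:1
Op 3: fork(P1) -> P2. 4 ppages; refcounts: pp0:3 pp1:3 pp2:1 pp3:2
Op 4: write(P0, v2, 100). refcount(pp2)=1 -> write in place. 4 ppages; refcounts: pp0:3 pp1:3 pp2:1 pp3:2
Op 5: write(P1, v0, 110). refcount(pp0)=3>1 -> COPY to pp4. 5 ppages; refcounts: pp0:2 pp1:3 pp2:1 pp3:2 pp4:1
Op 6: fork(P0) -> P3. 5 ppages; refcounts: pp0:3 pp1:4 pp2:2 pp3:2 pp4:1
Op 7: write(P1, v1, 163). refcount(pp1)=4>1 -> COPY to pp5. 6 ppages; refcounts: pp0:3 pp1:3 pp2:2 pp3:2 pp4:1 pp5:1
Op 8: write(P1, v2, 116). refcount(pp3)=2>1 -> COPY to pp6. 7 ppages; refcounts: pp0:3 pp1:3 pp2:2 pp3:1 pp4:1 pp5:1 pp6:1

Answer: 3 3 2 1 1 1 1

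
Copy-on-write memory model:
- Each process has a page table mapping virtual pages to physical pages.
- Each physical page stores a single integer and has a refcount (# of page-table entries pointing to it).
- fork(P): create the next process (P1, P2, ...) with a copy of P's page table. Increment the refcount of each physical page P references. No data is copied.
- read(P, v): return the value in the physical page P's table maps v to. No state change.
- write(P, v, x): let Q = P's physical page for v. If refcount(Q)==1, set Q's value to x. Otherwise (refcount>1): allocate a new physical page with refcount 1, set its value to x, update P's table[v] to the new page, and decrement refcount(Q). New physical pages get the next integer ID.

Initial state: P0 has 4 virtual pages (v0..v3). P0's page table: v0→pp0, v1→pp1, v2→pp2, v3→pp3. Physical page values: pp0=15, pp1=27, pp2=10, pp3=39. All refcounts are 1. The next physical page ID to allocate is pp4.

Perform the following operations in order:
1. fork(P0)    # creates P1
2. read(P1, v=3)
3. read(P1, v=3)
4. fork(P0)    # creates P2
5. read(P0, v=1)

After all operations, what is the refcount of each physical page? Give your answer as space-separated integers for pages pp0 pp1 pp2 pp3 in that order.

Op 1: fork(P0) -> P1. 4 ppages; refcounts: pp0:2 pp1:2 pp2:2 pp3:2
Op 2: read(P1, v3) -> 39. No state change.
Op 3: read(P1, v3) -> 39. No state change.
Op 4: fork(P0) -> P2. 4 ppages; refcounts: pp0:3 pp1:3 pp2:3 pp3:3
Op 5: read(P0, v1) -> 27. No state change.

Answer: 3 3 3 3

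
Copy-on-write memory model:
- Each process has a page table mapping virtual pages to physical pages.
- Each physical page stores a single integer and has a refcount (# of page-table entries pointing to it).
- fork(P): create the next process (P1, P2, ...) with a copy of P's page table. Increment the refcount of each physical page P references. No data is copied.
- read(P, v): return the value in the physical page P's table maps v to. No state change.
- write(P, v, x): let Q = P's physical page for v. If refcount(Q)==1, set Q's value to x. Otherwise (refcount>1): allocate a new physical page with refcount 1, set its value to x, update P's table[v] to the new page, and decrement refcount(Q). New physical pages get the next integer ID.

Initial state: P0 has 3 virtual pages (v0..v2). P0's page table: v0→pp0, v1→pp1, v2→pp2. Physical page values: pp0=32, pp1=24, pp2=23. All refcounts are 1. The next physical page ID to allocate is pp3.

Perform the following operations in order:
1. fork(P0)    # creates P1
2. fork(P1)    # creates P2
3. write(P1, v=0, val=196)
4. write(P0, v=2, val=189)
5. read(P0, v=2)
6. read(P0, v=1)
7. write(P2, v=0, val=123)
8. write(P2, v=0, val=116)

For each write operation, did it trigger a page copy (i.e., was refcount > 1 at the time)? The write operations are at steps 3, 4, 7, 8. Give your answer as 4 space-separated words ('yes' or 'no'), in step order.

Op 1: fork(P0) -> P1. 3 ppages; refcounts: pp0:2 pp1:2 pp2:2
Op 2: fork(P1) -> P2. 3 ppages; refcounts: pp0:3 pp1:3 pp2:3
Op 3: write(P1, v0, 196). refcount(pp0)=3>1 -> COPY to pp3. 4 ppages; refcounts: pp0:2 pp1:3 pp2:3 pp3:1
Op 4: write(P0, v2, 189). refcount(pp2)=3>1 -> COPY to pp4. 5 ppages; refcounts: pp0:2 pp1:3 pp2:2 pp3:1 pp4:1
Op 5: read(P0, v2) -> 189. No state change.
Op 6: read(P0, v1) -> 24. No state change.
Op 7: write(P2, v0, 123). refcount(pp0)=2>1 -> COPY to pp5. 6 ppages; refcounts: pp0:1 pp1:3 pp2:2 pp3:1 pp4:1 pp5:1
Op 8: write(P2, v0, 116). refcount(pp5)=1 -> write in place. 6 ppages; refcounts: pp0:1 pp1:3 pp2:2 pp3:1 pp4:1 pp5:1

yes yes yes no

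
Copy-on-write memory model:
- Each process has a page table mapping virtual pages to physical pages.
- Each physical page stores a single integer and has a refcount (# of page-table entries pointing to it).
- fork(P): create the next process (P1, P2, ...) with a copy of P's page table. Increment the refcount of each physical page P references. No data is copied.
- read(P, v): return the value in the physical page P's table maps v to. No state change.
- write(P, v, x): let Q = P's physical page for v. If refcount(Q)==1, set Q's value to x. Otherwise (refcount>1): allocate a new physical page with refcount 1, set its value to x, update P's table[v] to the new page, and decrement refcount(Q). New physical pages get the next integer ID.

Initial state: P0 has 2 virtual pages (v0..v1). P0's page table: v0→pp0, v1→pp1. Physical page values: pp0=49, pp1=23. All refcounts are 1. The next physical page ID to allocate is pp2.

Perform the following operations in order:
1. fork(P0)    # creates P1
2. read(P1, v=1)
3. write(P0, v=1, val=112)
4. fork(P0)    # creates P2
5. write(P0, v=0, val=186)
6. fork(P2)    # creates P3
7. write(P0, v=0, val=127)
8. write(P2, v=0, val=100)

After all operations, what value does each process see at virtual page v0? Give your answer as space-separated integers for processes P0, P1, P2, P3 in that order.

Answer: 127 49 100 49

Derivation:
Op 1: fork(P0) -> P1. 2 ppages; refcounts: pp0:2 pp1:2
Op 2: read(P1, v1) -> 23. No state change.
Op 3: write(P0, v1, 112). refcount(pp1)=2>1 -> COPY to pp2. 3 ppages; refcounts: pp0:2 pp1:1 pp2:1
Op 4: fork(P0) -> P2. 3 ppages; refcounts: pp0:3 pp1:1 pp2:2
Op 5: write(P0, v0, 186). refcount(pp0)=3>1 -> COPY to pp3. 4 ppages; refcounts: pp0:2 pp1:1 pp2:2 pp3:1
Op 6: fork(P2) -> P3. 4 ppages; refcounts: pp0:3 pp1:1 pp2:3 pp3:1
Op 7: write(P0, v0, 127). refcount(pp3)=1 -> write in place. 4 ppages; refcounts: pp0:3 pp1:1 pp2:3 pp3:1
Op 8: write(P2, v0, 100). refcount(pp0)=3>1 -> COPY to pp4. 5 ppages; refcounts: pp0:2 pp1:1 pp2:3 pp3:1 pp4:1
P0: v0 -> pp3 = 127
P1: v0 -> pp0 = 49
P2: v0 -> pp4 = 100
P3: v0 -> pp0 = 49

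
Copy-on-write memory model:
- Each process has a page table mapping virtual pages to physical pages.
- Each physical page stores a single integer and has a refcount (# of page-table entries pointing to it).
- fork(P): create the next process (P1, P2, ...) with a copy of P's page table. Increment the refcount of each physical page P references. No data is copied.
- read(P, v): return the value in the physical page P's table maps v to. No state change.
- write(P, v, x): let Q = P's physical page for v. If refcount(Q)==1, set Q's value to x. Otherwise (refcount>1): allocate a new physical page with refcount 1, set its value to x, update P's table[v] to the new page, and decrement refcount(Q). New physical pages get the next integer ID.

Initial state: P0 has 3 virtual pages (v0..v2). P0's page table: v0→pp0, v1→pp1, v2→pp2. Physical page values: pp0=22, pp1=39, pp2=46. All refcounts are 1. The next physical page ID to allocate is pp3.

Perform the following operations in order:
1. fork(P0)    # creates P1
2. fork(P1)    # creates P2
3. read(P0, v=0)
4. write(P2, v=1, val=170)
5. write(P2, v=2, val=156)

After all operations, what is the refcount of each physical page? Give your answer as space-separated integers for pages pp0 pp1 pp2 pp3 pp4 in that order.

Answer: 3 2 2 1 1

Derivation:
Op 1: fork(P0) -> P1. 3 ppages; refcounts: pp0:2 pp1:2 pp2:2
Op 2: fork(P1) -> P2. 3 ppages; refcounts: pp0:3 pp1:3 pp2:3
Op 3: read(P0, v0) -> 22. No state change.
Op 4: write(P2, v1, 170). refcount(pp1)=3>1 -> COPY to pp3. 4 ppages; refcounts: pp0:3 pp1:2 pp2:3 pp3:1
Op 5: write(P2, v2, 156). refcount(pp2)=3>1 -> COPY to pp4. 5 ppages; refcounts: pp0:3 pp1:2 pp2:2 pp3:1 pp4:1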